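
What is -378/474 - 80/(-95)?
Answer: 67/1501 ≈ 0.044637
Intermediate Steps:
-378/474 - 80/(-95) = -378*1/474 - 80*(-1/95) = -63/79 + 16/19 = 67/1501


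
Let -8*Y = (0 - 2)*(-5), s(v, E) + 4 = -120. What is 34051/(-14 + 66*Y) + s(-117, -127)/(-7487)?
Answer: -509855742/1444991 ≈ -352.84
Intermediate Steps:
s(v, E) = -124 (s(v, E) = -4 - 120 = -124)
Y = -5/4 (Y = -(0 - 2)*(-5)/8 = -(-1)*(-5)/4 = -⅛*10 = -5/4 ≈ -1.2500)
34051/(-14 + 66*Y) + s(-117, -127)/(-7487) = 34051/(-14 + 66*(-5/4)) - 124/(-7487) = 34051/(-14 - 165/2) - 124*(-1/7487) = 34051/(-193/2) + 124/7487 = 34051*(-2/193) + 124/7487 = -68102/193 + 124/7487 = -509855742/1444991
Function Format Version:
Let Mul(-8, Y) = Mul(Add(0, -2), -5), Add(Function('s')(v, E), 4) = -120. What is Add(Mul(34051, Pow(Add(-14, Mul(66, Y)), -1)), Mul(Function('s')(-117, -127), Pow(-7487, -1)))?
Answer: Rational(-509855742, 1444991) ≈ -352.84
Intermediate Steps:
Function('s')(v, E) = -124 (Function('s')(v, E) = Add(-4, -120) = -124)
Y = Rational(-5, 4) (Y = Mul(Rational(-1, 8), Mul(Add(0, -2), -5)) = Mul(Rational(-1, 8), Mul(-2, -5)) = Mul(Rational(-1, 8), 10) = Rational(-5, 4) ≈ -1.2500)
Add(Mul(34051, Pow(Add(-14, Mul(66, Y)), -1)), Mul(Function('s')(-117, -127), Pow(-7487, -1))) = Add(Mul(34051, Pow(Add(-14, Mul(66, Rational(-5, 4))), -1)), Mul(-124, Pow(-7487, -1))) = Add(Mul(34051, Pow(Add(-14, Rational(-165, 2)), -1)), Mul(-124, Rational(-1, 7487))) = Add(Mul(34051, Pow(Rational(-193, 2), -1)), Rational(124, 7487)) = Add(Mul(34051, Rational(-2, 193)), Rational(124, 7487)) = Add(Rational(-68102, 193), Rational(124, 7487)) = Rational(-509855742, 1444991)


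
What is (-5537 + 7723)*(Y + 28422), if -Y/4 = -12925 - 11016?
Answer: 271470596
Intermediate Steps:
Y = 95764 (Y = -4*(-12925 - 11016) = -4*(-23941) = 95764)
(-5537 + 7723)*(Y + 28422) = (-5537 + 7723)*(95764 + 28422) = 2186*124186 = 271470596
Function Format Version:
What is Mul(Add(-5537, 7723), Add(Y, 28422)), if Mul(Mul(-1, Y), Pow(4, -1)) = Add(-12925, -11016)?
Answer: 271470596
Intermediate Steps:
Y = 95764 (Y = Mul(-4, Add(-12925, -11016)) = Mul(-4, -23941) = 95764)
Mul(Add(-5537, 7723), Add(Y, 28422)) = Mul(Add(-5537, 7723), Add(95764, 28422)) = Mul(2186, 124186) = 271470596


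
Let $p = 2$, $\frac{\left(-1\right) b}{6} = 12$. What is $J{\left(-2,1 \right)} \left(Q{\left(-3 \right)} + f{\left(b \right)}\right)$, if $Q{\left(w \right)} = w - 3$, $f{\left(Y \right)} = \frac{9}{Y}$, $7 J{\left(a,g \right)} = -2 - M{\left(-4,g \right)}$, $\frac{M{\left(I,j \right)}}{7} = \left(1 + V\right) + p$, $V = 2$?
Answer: $\frac{259}{8} \approx 32.375$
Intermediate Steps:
$b = -72$ ($b = \left(-6\right) 12 = -72$)
$M{\left(I,j \right)} = 35$ ($M{\left(I,j \right)} = 7 \left(\left(1 + 2\right) + 2\right) = 7 \left(3 + 2\right) = 7 \cdot 5 = 35$)
$J{\left(a,g \right)} = - \frac{37}{7}$ ($J{\left(a,g \right)} = \frac{-2 - 35}{7} = \frac{1}{7} \left(-37\right) = - \frac{37}{7}$)
$Q{\left(w \right)} = -3 + w$ ($Q{\left(w \right)} = w - 3 = -3 + w$)
$J{\left(-2,1 \right)} \left(Q{\left(-3 \right)} + f{\left(b \right)}\right) = - \frac{37 \left(\left(-3 - 3\right) + \frac{9}{-72}\right)}{7} = - \frac{37 \left(-6 + 9 \left(- \frac{1}{72}\right)\right)}{7} = - \frac{37 \left(-6 - \frac{1}{8}\right)}{7} = \left(- \frac{37}{7}\right) \left(- \frac{49}{8}\right) = \frac{259}{8}$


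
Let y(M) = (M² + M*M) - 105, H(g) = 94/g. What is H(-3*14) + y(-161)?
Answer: 1086430/21 ≈ 51735.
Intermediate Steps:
y(M) = -105 + 2*M² (y(M) = (M² + M²) - 105 = 2*M² - 105 = -105 + 2*M²)
H(-3*14) + y(-161) = 94/((-3*14)) + (-105 + 2*(-161)²) = 94/(-42) + (-105 + 2*25921) = 94*(-1/42) + (-105 + 51842) = -47/21 + 51737 = 1086430/21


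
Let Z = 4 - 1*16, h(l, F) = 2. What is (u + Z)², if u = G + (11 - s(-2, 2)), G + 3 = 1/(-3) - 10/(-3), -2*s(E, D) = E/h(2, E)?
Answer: 9/4 ≈ 2.2500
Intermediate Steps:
s(E, D) = -E/4 (s(E, D) = -E/(2*2) = -E/4)
G = 0 (G = -3 + (1/(-3) - 10/(-3)) = -3 + (1*(-⅓) - 10*(-⅓)) = -3 + (-⅓ + 10/3) = -3 + 3 = 0)
u = 21/2 (u = 0 + (11 - (-1)*(-2)/4) = 0 + (11 - 1*½) = 0 + (11 - ½) = 0 + 21/2 = 21/2 ≈ 10.500)
Z = -12 (Z = 4 - 16 = -12)
(u + Z)² = (21/2 - 12)² = (-3/2)² = 9/4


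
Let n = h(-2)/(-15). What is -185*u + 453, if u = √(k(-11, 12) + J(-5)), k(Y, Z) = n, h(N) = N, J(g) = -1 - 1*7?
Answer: 453 - 37*I*√1770/3 ≈ 453.0 - 518.88*I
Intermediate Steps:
J(g) = -8 (J(g) = -1 - 7 = -8)
n = 2/15 (n = -2/(-15) = -2*(-1/15) = 2/15 ≈ 0.13333)
k(Y, Z) = 2/15
u = I*√1770/15 (u = √(2/15 - 8) = √(-118/15) = I*√1770/15 ≈ 2.8048*I)
-185*u + 453 = -37*I*√1770/3 + 453 = 453 - 37*I*√1770/3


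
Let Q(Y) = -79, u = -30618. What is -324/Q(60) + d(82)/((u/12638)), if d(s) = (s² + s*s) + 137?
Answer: -6776685469/1209411 ≈ -5603.3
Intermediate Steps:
d(s) = 137 + 2*s² (d(s) = (s² + s²) + 137 = 2*s² + 137 = 137 + 2*s²)
-324/Q(60) + d(82)/((u/12638)) = -324/(-79) + (137 + 2*82²)/((-30618/12638)) = -324*(-1/79) + (137 + 2*6724)/((-30618*1/12638)) = 324/79 + (137 + 13448)/(-15309/6319) = 324/79 + 13585*(-6319/15309) = 324/79 - 85843615/15309 = -6776685469/1209411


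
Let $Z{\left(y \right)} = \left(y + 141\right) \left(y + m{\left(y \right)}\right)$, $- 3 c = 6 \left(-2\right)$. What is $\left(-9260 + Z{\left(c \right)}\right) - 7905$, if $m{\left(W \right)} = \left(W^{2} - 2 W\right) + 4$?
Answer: $-14845$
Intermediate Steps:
$m{\left(W \right)} = 4 + W^{2} - 2 W$
$c = 4$ ($c = - \frac{6 \left(-2\right)}{3} = \left(- \frac{1}{3}\right) \left(-12\right) = 4$)
$Z{\left(y \right)} = \left(141 + y\right) \left(4 + y^{2} - y\right)$ ($Z{\left(y \right)} = \left(y + 141\right) \left(y + \left(4 + y^{2} - 2 y\right)\right) = \left(141 + y\right) \left(4 + y^{2} - y\right)$)
$\left(-9260 + Z{\left(c \right)}\right) - 7905 = \left(-9260 + \left(564 + 4^{3} - 548 + 140 \cdot 4^{2}\right)\right) - 7905 = \left(-9260 + \left(564 + 64 - 548 + 140 \cdot 16\right)\right) - 7905 = \left(-9260 + \left(564 + 64 - 548 + 2240\right)\right) - 7905 = \left(-9260 + 2320\right) - 7905 = -6940 - 7905 = -14845$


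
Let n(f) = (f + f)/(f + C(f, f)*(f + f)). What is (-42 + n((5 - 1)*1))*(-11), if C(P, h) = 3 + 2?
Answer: 460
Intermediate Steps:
C(P, h) = 5
n(f) = 2/11 (n(f) = (f + f)/(f + 5*(f + f)) = (2*f)/(f + 5*(2*f)) = (2*f)/(f + 10*f) = (2*f)/((11*f)) = (2*f)*(1/(11*f)) = 2/11)
(-42 + n((5 - 1)*1))*(-11) = (-42 + 2/11)*(-11) = -460/11*(-11) = 460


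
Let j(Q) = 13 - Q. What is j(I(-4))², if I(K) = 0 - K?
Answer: 81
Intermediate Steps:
I(K) = -K
j(I(-4))² = (13 - (-1)*(-4))² = (13 - 1*4)² = (13 - 4)² = 9² = 81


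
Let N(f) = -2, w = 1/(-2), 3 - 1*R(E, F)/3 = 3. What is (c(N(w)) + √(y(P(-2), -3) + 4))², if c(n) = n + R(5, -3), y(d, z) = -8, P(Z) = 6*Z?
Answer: -8*I ≈ -8.0*I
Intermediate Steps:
R(E, F) = 0 (R(E, F) = 9 - 3*3 = 9 - 9 = 0)
w = -½ ≈ -0.50000
c(n) = n (c(n) = n + 0 = n)
(c(N(w)) + √(y(P(-2), -3) + 4))² = (-2 + √(-8 + 4))² = (-2 + √(-4))² = (-2 + 2*I)²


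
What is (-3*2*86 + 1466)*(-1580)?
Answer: -1501000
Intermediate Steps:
(-3*2*86 + 1466)*(-1580) = (-6*86 + 1466)*(-1580) = (-516 + 1466)*(-1580) = 950*(-1580) = -1501000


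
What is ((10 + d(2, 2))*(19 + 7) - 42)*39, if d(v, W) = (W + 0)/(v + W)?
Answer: 9009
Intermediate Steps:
d(v, W) = W/(W + v)
((10 + d(2, 2))*(19 + 7) - 42)*39 = ((10 + 2/(2 + 2))*(19 + 7) - 42)*39 = ((10 + 2/4)*26 - 42)*39 = ((10 + 2*(¼))*26 - 42)*39 = ((10 + ½)*26 - 42)*39 = ((21/2)*26 - 42)*39 = (273 - 42)*39 = 231*39 = 9009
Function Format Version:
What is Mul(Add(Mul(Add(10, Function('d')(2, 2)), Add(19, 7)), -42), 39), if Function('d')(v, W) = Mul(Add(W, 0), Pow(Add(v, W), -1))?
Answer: 9009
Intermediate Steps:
Function('d')(v, W) = Mul(W, Pow(Add(W, v), -1))
Mul(Add(Mul(Add(10, Function('d')(2, 2)), Add(19, 7)), -42), 39) = Mul(Add(Mul(Add(10, Mul(2, Pow(Add(2, 2), -1))), Add(19, 7)), -42), 39) = Mul(Add(Mul(Add(10, Mul(2, Pow(4, -1))), 26), -42), 39) = Mul(Add(Mul(Add(10, Mul(2, Rational(1, 4))), 26), -42), 39) = Mul(Add(Mul(Add(10, Rational(1, 2)), 26), -42), 39) = Mul(Add(Mul(Rational(21, 2), 26), -42), 39) = Mul(Add(273, -42), 39) = Mul(231, 39) = 9009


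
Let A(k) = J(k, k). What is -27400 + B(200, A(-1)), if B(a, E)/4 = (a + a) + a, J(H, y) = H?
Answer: -25000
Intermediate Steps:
A(k) = k
B(a, E) = 12*a (B(a, E) = 4*((a + a) + a) = 4*(2*a + a) = 4*(3*a) = 12*a)
-27400 + B(200, A(-1)) = -27400 + 12*200 = -27400 + 2400 = -25000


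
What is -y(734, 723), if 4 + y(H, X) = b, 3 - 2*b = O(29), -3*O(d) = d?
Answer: -7/3 ≈ -2.3333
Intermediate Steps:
O(d) = -d/3
b = 19/3 (b = 3/2 - (-1)*29/6 = 3/2 - ½*(-29/3) = 3/2 + 29/6 = 19/3 ≈ 6.3333)
y(H, X) = 7/3 (y(H, X) = -4 + 19/3 = 7/3)
-y(734, 723) = -1*7/3 = -7/3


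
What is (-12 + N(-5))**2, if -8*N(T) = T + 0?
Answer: 8281/64 ≈ 129.39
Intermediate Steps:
N(T) = -T/8 (N(T) = -(T + 0)/8 = -T/8)
(-12 + N(-5))**2 = (-12 - 1/8*(-5))**2 = (-12 + 5/8)**2 = (-91/8)**2 = 8281/64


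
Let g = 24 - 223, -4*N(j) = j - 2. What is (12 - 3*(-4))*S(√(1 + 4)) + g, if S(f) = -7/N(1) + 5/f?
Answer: -871 + 24*√5 ≈ -817.33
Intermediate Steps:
N(j) = ½ - j/4 (N(j) = -(j - 2)/4 = -(-2 + j)/4 = ½ - j/4)
g = -199
S(f) = -28 + 5/f (S(f) = -7/(½ - ¼*1) + 5/f = -7/(½ - ¼) + 5/f = -7/¼ + 5/f = -7*4 + 5/f = -28 + 5/f)
(12 - 3*(-4))*S(√(1 + 4)) + g = (12 - 3*(-4))*(-28 + 5/(√(1 + 4))) - 199 = (12 + 12)*(-28 + 5/(√5)) - 199 = 24*(-28 + 5*(√5/5)) - 199 = 24*(-28 + √5) - 199 = (-672 + 24*√5) - 199 = -871 + 24*√5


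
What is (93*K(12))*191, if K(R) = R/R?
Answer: 17763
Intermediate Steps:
K(R) = 1
(93*K(12))*191 = (93*1)*191 = 93*191 = 17763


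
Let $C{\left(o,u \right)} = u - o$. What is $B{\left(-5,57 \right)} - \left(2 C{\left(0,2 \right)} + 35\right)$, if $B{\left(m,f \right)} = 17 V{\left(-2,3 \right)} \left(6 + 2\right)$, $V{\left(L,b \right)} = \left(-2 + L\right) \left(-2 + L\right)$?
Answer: $2137$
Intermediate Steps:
$V{\left(L,b \right)} = \left(-2 + L\right)^{2}$
$B{\left(m,f \right)} = 2176$ ($B{\left(m,f \right)} = 17 \left(-2 - 2\right)^{2} \left(6 + 2\right) = 17 \left(-4\right)^{2} \cdot 8 = 17 \cdot 16 \cdot 8 = 17 \cdot 128 = 2176$)
$B{\left(-5,57 \right)} - \left(2 C{\left(0,2 \right)} + 35\right) = 2176 - \left(2 \left(2 - 0\right) + 35\right) = 2176 - \left(2 \left(2 + 0\right) + 35\right) = 2176 - \left(2 \cdot 2 + 35\right) = 2176 - \left(4 + 35\right) = 2176 - 39 = 2137$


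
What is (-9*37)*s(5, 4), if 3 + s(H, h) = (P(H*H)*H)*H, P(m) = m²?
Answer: -5202126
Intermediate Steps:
s(H, h) = -3 + H⁶ (s(H, h) = -3 + ((H*H)²*H)*H = -3 + ((H²)²*H)*H = -3 + (H⁴*H)*H = -3 + H⁵*H = -3 + H⁶)
(-9*37)*s(5, 4) = (-9*37)*(-3 + 5⁶) = -333*(-3 + 15625) = -333*15622 = -5202126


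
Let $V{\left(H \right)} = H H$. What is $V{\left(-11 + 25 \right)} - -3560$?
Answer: $3756$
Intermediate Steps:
$V{\left(H \right)} = H^{2}$
$V{\left(-11 + 25 \right)} - -3560 = \left(-11 + 25\right)^{2} - -3560 = 14^{2} + 3560 = 196 + 3560 = 3756$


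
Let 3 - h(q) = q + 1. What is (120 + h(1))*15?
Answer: 1815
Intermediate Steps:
h(q) = 2 - q (h(q) = 3 - (q + 1) = 3 - (1 + q) = 3 + (-1 - q) = 2 - q)
(120 + h(1))*15 = (120 + (2 - 1*1))*15 = (120 + (2 - 1))*15 = (120 + 1)*15 = 121*15 = 1815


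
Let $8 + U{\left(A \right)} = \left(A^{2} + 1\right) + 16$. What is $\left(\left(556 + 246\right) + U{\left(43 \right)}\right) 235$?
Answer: $625100$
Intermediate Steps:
$U{\left(A \right)} = 9 + A^{2}$ ($U{\left(A \right)} = -8 + \left(\left(A^{2} + 1\right) + 16\right) = -8 + \left(\left(1 + A^{2}\right) + 16\right) = -8 + \left(17 + A^{2}\right) = 9 + A^{2}$)
$\left(\left(556 + 246\right) + U{\left(43 \right)}\right) 235 = \left(\left(556 + 246\right) + \left(9 + 43^{2}\right)\right) 235 = \left(802 + \left(9 + 1849\right)\right) 235 = \left(802 + 1858\right) 235 = 2660 \cdot 235 = 625100$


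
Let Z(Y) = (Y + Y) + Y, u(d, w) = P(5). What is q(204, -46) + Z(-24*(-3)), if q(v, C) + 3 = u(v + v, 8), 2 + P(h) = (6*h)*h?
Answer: 361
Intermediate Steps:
P(h) = -2 + 6*h**2 (P(h) = -2 + (6*h)*h = -2 + 6*h**2)
u(d, w) = 148 (u(d, w) = -2 + 6*5**2 = -2 + 6*25 = -2 + 150 = 148)
Z(Y) = 3*Y (Z(Y) = 2*Y + Y = 3*Y)
q(v, C) = 145 (q(v, C) = -3 + 148 = 145)
q(204, -46) + Z(-24*(-3)) = 145 + 3*(-24*(-3)) = 145 + 3*72 = 145 + 216 = 361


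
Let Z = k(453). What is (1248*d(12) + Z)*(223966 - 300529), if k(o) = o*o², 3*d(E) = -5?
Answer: -7117112499111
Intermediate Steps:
d(E) = -5/3 (d(E) = (⅓)*(-5) = -5/3)
k(o) = o³
Z = 92959677 (Z = 453³ = 92959677)
(1248*d(12) + Z)*(223966 - 300529) = (1248*(-5/3) + 92959677)*(223966 - 300529) = (-2080 + 92959677)*(-76563) = 92957597*(-76563) = -7117112499111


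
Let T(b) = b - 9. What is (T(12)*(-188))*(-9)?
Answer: 5076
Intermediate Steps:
T(b) = -9 + b
(T(12)*(-188))*(-9) = ((-9 + 12)*(-188))*(-9) = (3*(-188))*(-9) = -564*(-9) = 5076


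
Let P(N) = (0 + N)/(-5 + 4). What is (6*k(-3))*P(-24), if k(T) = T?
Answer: -432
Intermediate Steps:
P(N) = -N (P(N) = N/(-1) = N*(-1) = -N)
(6*k(-3))*P(-24) = (6*(-3))*(-1*(-24)) = -18*24 = -432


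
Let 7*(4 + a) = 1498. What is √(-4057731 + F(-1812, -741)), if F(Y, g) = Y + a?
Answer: 3*I*√451037 ≈ 2014.8*I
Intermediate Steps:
a = 210 (a = -4 + (⅐)*1498 = -4 + 214 = 210)
F(Y, g) = 210 + Y (F(Y, g) = Y + 210 = 210 + Y)
√(-4057731 + F(-1812, -741)) = √(-4057731 + (210 - 1812)) = √(-4057731 - 1602) = √(-4059333) = 3*I*√451037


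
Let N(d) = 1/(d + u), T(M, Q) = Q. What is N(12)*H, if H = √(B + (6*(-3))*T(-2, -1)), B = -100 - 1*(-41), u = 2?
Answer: I*√41/14 ≈ 0.45737*I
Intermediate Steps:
B = -59 (B = -100 + 41 = -59)
N(d) = 1/(2 + d) (N(d) = 1/(d + 2) = 1/(2 + d))
H = I*√41 (H = √(-59 + (6*(-3))*(-1)) = √(-59 - 18*(-1)) = √(-59 + 18) = √(-41) = I*√41 ≈ 6.4031*I)
N(12)*H = (I*√41)/(2 + 12) = (I*√41)/14 = I*√41/14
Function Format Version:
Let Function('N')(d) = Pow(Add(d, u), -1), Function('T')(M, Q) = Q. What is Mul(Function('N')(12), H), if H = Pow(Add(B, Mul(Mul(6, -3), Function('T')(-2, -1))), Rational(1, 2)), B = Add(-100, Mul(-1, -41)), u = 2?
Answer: Mul(Rational(1, 14), I, Pow(41, Rational(1, 2))) ≈ Mul(0.45737, I)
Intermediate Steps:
B = -59 (B = Add(-100, 41) = -59)
Function('N')(d) = Pow(Add(2, d), -1) (Function('N')(d) = Pow(Add(d, 2), -1) = Pow(Add(2, d), -1))
H = Mul(I, Pow(41, Rational(1, 2))) (H = Pow(Add(-59, Mul(Mul(6, -3), -1)), Rational(1, 2)) = Pow(Add(-59, Mul(-18, -1)), Rational(1, 2)) = Pow(Add(-59, 18), Rational(1, 2)) = Pow(-41, Rational(1, 2)) = Mul(I, Pow(41, Rational(1, 2))) ≈ Mul(6.4031, I))
Mul(Function('N')(12), H) = Mul(Pow(Add(2, 12), -1), Mul(I, Pow(41, Rational(1, 2)))) = Mul(Pow(14, -1), Mul(I, Pow(41, Rational(1, 2)))) = Mul(Rational(1, 14), Mul(I, Pow(41, Rational(1, 2)))) = Mul(Rational(1, 14), I, Pow(41, Rational(1, 2)))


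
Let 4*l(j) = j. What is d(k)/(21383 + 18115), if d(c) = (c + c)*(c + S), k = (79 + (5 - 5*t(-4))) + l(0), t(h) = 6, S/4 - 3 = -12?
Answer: 324/6583 ≈ 0.049218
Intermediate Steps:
S = -36 (S = 12 + 4*(-12) = 12 - 48 = -36)
l(j) = j/4
k = 54 (k = (79 + (5 - 5*6)) + (¼)*0 = (79 + (5 - 30)) + 0 = (79 - 25) + 0 = 54 + 0 = 54)
d(c) = 2*c*(-36 + c) (d(c) = (c + c)*(c - 36) = (2*c)*(-36 + c) = 2*c*(-36 + c))
d(k)/(21383 + 18115) = (2*54*(-36 + 54))/(21383 + 18115) = (2*54*18)/39498 = 1944*(1/39498) = 324/6583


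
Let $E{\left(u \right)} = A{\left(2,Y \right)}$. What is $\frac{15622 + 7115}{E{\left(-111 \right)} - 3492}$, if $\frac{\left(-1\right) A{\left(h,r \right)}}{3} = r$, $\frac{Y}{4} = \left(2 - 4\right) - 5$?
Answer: $- \frac{7579}{1136} \approx -6.6717$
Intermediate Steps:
$Y = -28$ ($Y = 4 \left(\left(2 - 4\right) - 5\right) = 4 \left(-2 - 5\right) = 4 \left(-7\right) = -28$)
$A{\left(h,r \right)} = - 3 r$
$E{\left(u \right)} = 84$ ($E{\left(u \right)} = \left(-3\right) \left(-28\right) = 84$)
$\frac{15622 + 7115}{E{\left(-111 \right)} - 3492} = \frac{15622 + 7115}{84 - 3492} = \frac{22737}{-3408} = 22737 \left(- \frac{1}{3408}\right) = - \frac{7579}{1136}$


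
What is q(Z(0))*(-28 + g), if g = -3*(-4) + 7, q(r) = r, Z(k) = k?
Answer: 0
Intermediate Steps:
g = 19 (g = 12 + 7 = 19)
q(Z(0))*(-28 + g) = 0*(-28 + 19) = 0*(-9) = 0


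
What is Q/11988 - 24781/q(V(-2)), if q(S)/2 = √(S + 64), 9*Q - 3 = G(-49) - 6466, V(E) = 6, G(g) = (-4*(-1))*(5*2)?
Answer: -2141/35964 - 24781*√70/140 ≈ -1481.0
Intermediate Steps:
G(g) = 40 (G(g) = 4*10 = 40)
Q = -2141/3 (Q = ⅓ + (40 - 6466)/9 = ⅓ + (⅑)*(-6426) = ⅓ - 714 = -2141/3 ≈ -713.67)
q(S) = 2*√(64 + S) (q(S) = 2*√(S + 64) = 2*√(64 + S))
Q/11988 - 24781/q(V(-2)) = -2141/3/11988 - 24781*1/(2*√(64 + 6)) = -2141/3*1/11988 - 24781*√70/140 = -2141/35964 - 24781*√70/140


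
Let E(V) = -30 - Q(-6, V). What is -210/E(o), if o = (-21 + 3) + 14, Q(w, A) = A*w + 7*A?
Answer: 105/13 ≈ 8.0769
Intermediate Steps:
Q(w, A) = 7*A + A*w
o = -4 (o = -18 + 14 = -4)
E(V) = -30 - V (E(V) = -30 - V*(7 - 6) = -30 - V)
-210/E(o) = -210/(-30 - 1*(-4)) = -210/(-30 + 4) = -210/(-26) = -210*(-1/26) = 105/13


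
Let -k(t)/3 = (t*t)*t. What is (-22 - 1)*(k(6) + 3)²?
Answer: -9568575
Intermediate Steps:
k(t) = -3*t³ (k(t) = -3*t*t*t = -3*t²*t = -3*t³)
(-22 - 1)*(k(6) + 3)² = (-22 - 1)*(-3*6³ + 3)² = -23*(-3*216 + 3)² = -23*(-648 + 3)² = -23*(-645)² = -23*416025 = -9568575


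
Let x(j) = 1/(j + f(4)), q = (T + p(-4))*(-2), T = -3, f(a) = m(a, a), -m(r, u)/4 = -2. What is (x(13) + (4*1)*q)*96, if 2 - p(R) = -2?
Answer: -5344/7 ≈ -763.43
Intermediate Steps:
m(r, u) = 8 (m(r, u) = -4*(-2) = 8)
f(a) = 8
p(R) = 4 (p(R) = 2 - 1*(-2) = 2 + 2 = 4)
q = -2 (q = (-3 + 4)*(-2) = 1*(-2) = -2)
x(j) = 1/(8 + j) (x(j) = 1/(j + 8) = 1/(8 + j))
(x(13) + (4*1)*q)*96 = (1/(8 + 13) + (4*1)*(-2))*96 = (1/21 + 4*(-2))*96 = (1/21 - 8)*96 = -167/21*96 = -5344/7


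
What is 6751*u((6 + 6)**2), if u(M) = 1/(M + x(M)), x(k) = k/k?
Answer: 6751/145 ≈ 46.559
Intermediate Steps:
x(k) = 1
u(M) = 1/(1 + M) (u(M) = 1/(M + 1) = 1/(1 + M))
6751*u((6 + 6)**2) = 6751/(1 + (6 + 6)**2) = 6751/(1 + 12**2) = 6751/(1 + 144) = 6751/145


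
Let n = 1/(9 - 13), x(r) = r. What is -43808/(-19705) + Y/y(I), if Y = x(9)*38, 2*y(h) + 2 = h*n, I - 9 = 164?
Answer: -45983632/3566605 ≈ -12.893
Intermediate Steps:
I = 173 (I = 9 + 164 = 173)
n = -1/4 (n = 1/(-4) = -1/4 ≈ -0.25000)
y(h) = -1 - h/8 (y(h) = -1 + (h*(-1/4))/2 = -1 + (-h/4)/2 = -1 - h/8)
Y = 342 (Y = 9*38 = 342)
-43808/(-19705) + Y/y(I) = -43808/(-19705) + 342/(-1 - 1/8*173) = -43808*(-1/19705) + 342/(-1 - 173/8) = 43808/19705 + 342/(-181/8) = 43808/19705 + 342*(-8/181) = 43808/19705 - 2736/181 = -45983632/3566605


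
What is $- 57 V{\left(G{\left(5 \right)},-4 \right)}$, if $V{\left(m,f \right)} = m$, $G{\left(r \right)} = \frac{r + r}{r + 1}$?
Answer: $-95$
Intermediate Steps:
$G{\left(r \right)} = \frac{2 r}{1 + r}$
$- 57 V{\left(G{\left(5 \right)},-4 \right)} = - 57 \cdot 2 \cdot 5 \frac{1}{1 + 5} = - 57 \cdot 2 \cdot 5 \cdot \frac{1}{6} = \left(-57\right) \frac{5}{3} = -95$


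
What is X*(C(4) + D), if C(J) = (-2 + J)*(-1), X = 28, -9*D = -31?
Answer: 364/9 ≈ 40.444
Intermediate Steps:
D = 31/9 (D = -⅑*(-31) = 31/9 ≈ 3.4444)
C(J) = 2 - J
X*(C(4) + D) = 28*((2 - 1*4) + 31/9) = 28*((2 - 4) + 31/9) = 28*(-2 + 31/9) = 28*(13/9) = 364/9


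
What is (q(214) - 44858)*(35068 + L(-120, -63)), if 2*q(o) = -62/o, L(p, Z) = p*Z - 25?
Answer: -408973590729/214 ≈ -1.9111e+9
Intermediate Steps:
L(p, Z) = -25 + Z*p (L(p, Z) = Z*p - 25 = -25 + Z*p)
q(o) = -31/o (q(o) = (-62/o)/2 = -31/o)
(q(214) - 44858)*(35068 + L(-120, -63)) = (-31/214 - 44858)*(35068 + (-25 - 63*(-120))) = (-31*1/214 - 44858)*(35068 + (-25 + 7560)) = (-31/214 - 44858)*(35068 + 7535) = -9599643/214*42603 = -408973590729/214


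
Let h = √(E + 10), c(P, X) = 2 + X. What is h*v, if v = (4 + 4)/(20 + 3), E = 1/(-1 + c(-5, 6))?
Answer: 8*√497/161 ≈ 1.1078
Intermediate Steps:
E = ⅐ (E = 1/(-1 + (2 + 6)) = 1/(-1 + 8) = 1/7 = ⅐ ≈ 0.14286)
v = 8/23 ≈ 0.34783
h = √497/7 (h = √(⅐ + 10) = √(71/7) = √497/7 ≈ 3.1848)
h*v = (√497/7)*(8/23) = 8*√497/161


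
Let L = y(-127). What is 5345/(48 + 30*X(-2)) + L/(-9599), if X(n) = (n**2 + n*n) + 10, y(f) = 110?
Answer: 51241975/5644212 ≈ 9.0787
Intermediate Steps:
X(n) = 10 + 2*n**2 (X(n) = (n**2 + n**2) + 10 = 2*n**2 + 10 = 10 + 2*n**2)
L = 110
5345/(48 + 30*X(-2)) + L/(-9599) = 5345/(48 + 30*(10 + 2*(-2)**2)) + 110/(-9599) = 5345/(48 + 30*(10 + 2*4)) + 110*(-1/9599) = 5345/(48 + 30*(10 + 8)) - 110/9599 = 5345/(48 + 30*18) - 110/9599 = 5345/(48 + 540) - 110/9599 = 5345/588 - 110/9599 = 51241975/5644212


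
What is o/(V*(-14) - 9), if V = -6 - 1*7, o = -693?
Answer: -693/173 ≈ -4.0058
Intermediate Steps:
V = -13 (V = -6 - 7 = -13)
o/(V*(-14) - 9) = -693/(-13*(-14) - 9) = -693/(182 - 9) = -693/173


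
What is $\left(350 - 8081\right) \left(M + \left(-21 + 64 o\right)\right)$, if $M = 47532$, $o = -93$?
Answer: $-321292629$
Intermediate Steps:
$\left(350 - 8081\right) \left(M + \left(-21 + 64 o\right)\right) = \left(350 - 8081\right) \left(47532 + \left(-21 + 64 \left(-93\right)\right)\right) = - 7731 \left(47532 - 5973\right) = \left(-7731\right) 41559 = -321292629$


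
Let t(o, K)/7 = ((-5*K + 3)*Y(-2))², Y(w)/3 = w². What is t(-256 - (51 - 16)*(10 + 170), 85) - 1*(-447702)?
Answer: 179956374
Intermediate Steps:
Y(w) = 3*w²
t(o, K) = 7*(36 - 60*K)² (t(o, K) = 7*((-5*K + 3)*(3*(-2)²))² = 7*((3 - 5*K)*(3*4))² = 7*((3 - 5*K)*12)² = 7*(36 - 60*K)²)
t(-256 - (51 - 16)*(10 + 170), 85) - 1*(-447702) = 1008*(-3 + 5*85)² - 1*(-447702) = 1008*(-3 + 425)² + 447702 = 1008*422² + 447702 = 1008*178084 + 447702 = 179508672 + 447702 = 179956374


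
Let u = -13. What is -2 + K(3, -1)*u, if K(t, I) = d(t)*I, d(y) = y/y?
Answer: 11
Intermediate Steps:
d(y) = 1
K(t, I) = I (K(t, I) = 1*I = I)
-2 + K(3, -1)*u = -2 - 1*(-13) = -2 + 13 = 11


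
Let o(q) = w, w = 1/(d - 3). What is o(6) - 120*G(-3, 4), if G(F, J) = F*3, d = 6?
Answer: 3241/3 ≈ 1080.3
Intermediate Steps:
G(F, J) = 3*F
w = ⅓ (w = 1/(6 - 3) = 1/3 = ⅓ ≈ 0.33333)
o(q) = ⅓
o(6) - 120*G(-3, 4) = ⅓ - 360*(-3) = ⅓ - 120*(-9) = ⅓ + 1080 = 3241/3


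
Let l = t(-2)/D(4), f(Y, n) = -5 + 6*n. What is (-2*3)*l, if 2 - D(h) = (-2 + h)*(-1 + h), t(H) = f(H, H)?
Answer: -51/2 ≈ -25.500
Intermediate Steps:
t(H) = -5 + 6*H
D(h) = 2 - (-1 + h)*(-2 + h) (D(h) = 2 - (-2 + h)*(-1 + h) = 2 - (-1 + h)*(-2 + h))
l = 17/4 (l = (-5 + 6*(-2))/((4*(3 - 1*4))) = (-5 - 12)/((4*(3 - 4))) = -17/(4*(-1)) = -17/(-4) = -17*(-¼) = 17/4 ≈ 4.2500)
(-2*3)*l = -2*3*(17/4) = -6*17/4 = -51/2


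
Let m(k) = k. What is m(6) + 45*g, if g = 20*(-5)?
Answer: -4494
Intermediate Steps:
g = -100
m(6) + 45*g = 6 + 45*(-100) = 6 - 4500 = -4494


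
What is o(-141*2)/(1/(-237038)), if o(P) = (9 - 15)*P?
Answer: -401068296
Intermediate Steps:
o(P) = -6*P
o(-141*2)/(1/(-237038)) = (-(-846)*2)/(1/(-237038)) = (-6*(-282))/(-1/237038) = 1692*(-237038) = -401068296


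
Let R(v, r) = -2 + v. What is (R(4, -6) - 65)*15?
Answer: -945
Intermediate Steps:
(R(4, -6) - 65)*15 = ((-2 + 4) - 65)*15 = (2 - 65)*15 = -63*15 = -945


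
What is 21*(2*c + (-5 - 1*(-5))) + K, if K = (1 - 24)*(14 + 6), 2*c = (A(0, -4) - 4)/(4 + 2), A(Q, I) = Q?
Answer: -474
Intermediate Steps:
c = -1/3 (c = ((0 - 4)/(4 + 2))/2 = (-4/6)/2 = (-4*1/6)/2 = (1/2)*(-2/3) = -1/3 ≈ -0.33333)
K = -460 (K = -23*20 = -460)
21*(2*c + (-5 - 1*(-5))) + K = 21*(2*(-1/3) + (-5 - 1*(-5))) - 460 = 21*(-2/3 + (-5 + 5)) - 460 = 21*(-2/3 + 0) - 460 = 21*(-2/3) - 460 = -14 - 460 = -474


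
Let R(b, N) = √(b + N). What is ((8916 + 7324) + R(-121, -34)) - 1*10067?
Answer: 6173 + I*√155 ≈ 6173.0 + 12.45*I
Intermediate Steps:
R(b, N) = √(N + b)
((8916 + 7324) + R(-121, -34)) - 1*10067 = ((8916 + 7324) + √(-34 - 121)) - 1*10067 = (16240 + √(-155)) - 10067 = (16240 + I*√155) - 10067 = 6173 + I*√155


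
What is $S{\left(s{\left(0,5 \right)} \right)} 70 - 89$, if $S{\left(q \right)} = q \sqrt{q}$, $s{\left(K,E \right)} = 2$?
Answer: $-89 + 140 \sqrt{2} \approx 108.99$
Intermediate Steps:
$S{\left(q \right)} = q^{\frac{3}{2}}$
$S{\left(s{\left(0,5 \right)} \right)} 70 - 89 = 2^{\frac{3}{2}} \cdot 70 - 89 = 2 \sqrt{2} \cdot 70 - 89 = 140 \sqrt{2} - 89 = -89 + 140 \sqrt{2}$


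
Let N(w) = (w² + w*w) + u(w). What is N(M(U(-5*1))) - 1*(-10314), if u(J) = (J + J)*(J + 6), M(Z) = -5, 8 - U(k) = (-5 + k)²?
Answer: 10354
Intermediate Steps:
U(k) = 8 - (-5 + k)²
u(J) = 2*J*(6 + J) (u(J) = (2*J)*(6 + J) = 2*J*(6 + J))
N(w) = 2*w² + 2*w*(6 + w) (N(w) = (w² + w*w) + 2*w*(6 + w) = (w² + w²) + 2*w*(6 + w) = 2*w² + 2*w*(6 + w))
N(M(U(-5*1))) - 1*(-10314) = 4*(-5)*(3 - 5) - 1*(-10314) = 4*(-5)*(-2) + 10314 = 40 + 10314 = 10354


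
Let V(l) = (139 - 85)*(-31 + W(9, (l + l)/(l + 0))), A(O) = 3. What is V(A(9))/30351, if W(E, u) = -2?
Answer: -594/10117 ≈ -0.058713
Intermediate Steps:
V(l) = -1782 (V(l) = (139 - 85)*(-31 - 2) = 54*(-33) = -1782)
V(A(9))/30351 = -1782/30351 = -1782*1/30351 = -594/10117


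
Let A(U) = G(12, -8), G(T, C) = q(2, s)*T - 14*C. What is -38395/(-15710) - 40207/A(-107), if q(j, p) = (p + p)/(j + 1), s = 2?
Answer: -62673741/201088 ≈ -311.67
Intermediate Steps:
q(j, p) = 2*p/(1 + j) (q(j, p) = (2*p)/(1 + j) = 2*p/(1 + j))
G(T, C) = -14*C + 4*T/3 (G(T, C) = (2*2/(1 + 2))*T - 14*C = (2*2/3)*T - 14*C = (2*2*(1/3))*T - 14*C = 4*T/3 - 14*C = -14*C + 4*T/3)
A(U) = 128 (A(U) = -14*(-8) + (4/3)*12 = 112 + 16 = 128)
-38395/(-15710) - 40207/A(-107) = -38395/(-15710) - 40207/128 = -38395*(-1/15710) - 40207*1/128 = 7679/3142 - 40207/128 = -62673741/201088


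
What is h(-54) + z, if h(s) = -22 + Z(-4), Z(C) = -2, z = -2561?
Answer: -2585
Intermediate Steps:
h(s) = -24 (h(s) = -22 - 2 = -24)
h(-54) + z = -24 - 2561 = -2585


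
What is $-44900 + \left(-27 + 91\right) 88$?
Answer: $-39268$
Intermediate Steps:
$-44900 + \left(-27 + 91\right) 88 = -44900 + 64 \cdot 88 = -44900 + 5632 = -39268$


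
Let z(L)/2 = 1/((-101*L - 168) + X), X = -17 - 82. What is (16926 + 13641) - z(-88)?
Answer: 263518105/8621 ≈ 30567.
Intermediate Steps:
X = -99
z(L) = 2/(-267 - 101*L) (z(L) = 2/((-101*L - 168) - 99) = 2/((-168 - 101*L) - 99) = 2/(-267 - 101*L))
(16926 + 13641) - z(-88) = (16926 + 13641) - (-2)/(267 + 101*(-88)) = 30567 - (-2)/(267 - 8888) = 30567 - (-2)/(-8621) = 30567 - (-2)*(-1)/8621 = 30567 - 1*2/8621 = 30567 - 2/8621 = 263518105/8621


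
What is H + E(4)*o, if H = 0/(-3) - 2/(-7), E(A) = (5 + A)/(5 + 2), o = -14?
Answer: -124/7 ≈ -17.714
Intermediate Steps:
E(A) = 5/7 + A/7 (E(A) = (5 + A)/7 = (5 + A)*(⅐) = 5/7 + A/7)
H = 2/7 (H = 0*(-⅓) - 2*(-⅐) = 0 + 2/7 = 2/7 ≈ 0.28571)
H + E(4)*o = 2/7 + (5/7 + (⅐)*4)*(-14) = 2/7 + (5/7 + 4/7)*(-14) = 2/7 + (9/7)*(-14) = 2/7 - 18 = -124/7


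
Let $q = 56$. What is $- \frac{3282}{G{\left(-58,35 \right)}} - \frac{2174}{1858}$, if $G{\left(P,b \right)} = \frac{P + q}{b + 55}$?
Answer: $\frac{137202923}{929} \approx 1.4769 \cdot 10^{5}$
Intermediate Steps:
$G{\left(P,b \right)} = \frac{56 + P}{55 + b}$ ($G{\left(P,b \right)} = \frac{P + 56}{b + 55} = \frac{56 + P}{55 + b}$)
$- \frac{3282}{G{\left(-58,35 \right)}} - \frac{2174}{1858} = - \frac{3282}{\frac{1}{55 + 35} \left(56 - 58\right)} - \frac{2174}{1858} = - \frac{3282}{\frac{1}{90} \left(-2\right)} - \frac{1087}{929} = - \frac{3282}{- \frac{1}{45}} - \frac{1087}{929} = \left(-3282\right) \left(-45\right) - \frac{1087}{929} = 147690 - \frac{1087}{929} = \frac{137202923}{929}$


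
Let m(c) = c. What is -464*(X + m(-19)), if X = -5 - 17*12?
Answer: 105792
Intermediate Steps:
X = -209 (X = -5 - 204 = -209)
-464*(X + m(-19)) = -464*(-209 - 19) = -464*(-228) = 105792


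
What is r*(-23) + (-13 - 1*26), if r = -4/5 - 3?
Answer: 242/5 ≈ 48.400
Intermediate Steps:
r = -19/5 (r = -4*1/5 - 3 = -4/5 - 3 = -19/5 ≈ -3.8000)
r*(-23) + (-13 - 1*26) = -19/5*(-23) + (-13 - 1*26) = 437/5 + (-13 - 26) = 437/5 - 39 = 242/5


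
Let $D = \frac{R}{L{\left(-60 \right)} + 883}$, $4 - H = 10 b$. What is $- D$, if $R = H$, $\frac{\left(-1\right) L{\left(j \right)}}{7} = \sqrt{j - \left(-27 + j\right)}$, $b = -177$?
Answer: $- \frac{783221}{389183} - \frac{18627 \sqrt{3}}{389183} \approx -2.0954$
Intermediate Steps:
$L{\left(j \right)} = - 21 \sqrt{3}$ ($L{\left(j \right)} = - 7 \sqrt{j - \left(-27 + j\right)} = - 7 \sqrt{27} = - 7 \cdot 3 \sqrt{3} = - 21 \sqrt{3}$)
$H = 1774$ ($H = 4 - 10 \left(-177\right) = 4 - -1770 = 4 + 1770 = 1774$)
$R = 1774$
$D = \frac{1774}{883 - 21 \sqrt{3}}$ ($D = \frac{1774}{- 21 \sqrt{3} + 883} = \frac{1774}{883 - 21 \sqrt{3}} \approx 2.0954$)
$- D = - (\frac{783221}{389183} + \frac{18627 \sqrt{3}}{389183}) = - \frac{783221}{389183} - \frac{18627 \sqrt{3}}{389183}$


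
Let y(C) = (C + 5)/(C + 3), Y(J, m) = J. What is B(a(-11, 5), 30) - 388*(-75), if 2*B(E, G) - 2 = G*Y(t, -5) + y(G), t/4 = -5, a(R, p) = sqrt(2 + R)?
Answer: 1900901/66 ≈ 28802.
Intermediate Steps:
t = -20 (t = 4*(-5) = -20)
y(C) = (5 + C)/(3 + C)
B(E, G) = 1 - 10*G + (5 + G)/(2*(3 + G)) (B(E, G) = 1 + (G*(-20) + (5 + G)/(3 + G))/2 = 1 + (-20*G + (5 + G)/(3 + G))/2 = 1 + (-10*G + (5 + G)/(2*(3 + G))) = 1 - 10*G + (5 + G)/(2*(3 + G)))
B(a(-11, 5), 30) - 388*(-75) = (11 - 57*30 - 20*30**2)/(2*(3 + 30)) - 388*(-75) = (1/2)*(11 - 1710 - 20*900)/33 - 1*(-29100) = (1/2)*(1/33)*(11 - 1710 - 18000) + 29100 = (1/2)*(1/33)*(-19699) + 29100 = -19699/66 + 29100 = 1900901/66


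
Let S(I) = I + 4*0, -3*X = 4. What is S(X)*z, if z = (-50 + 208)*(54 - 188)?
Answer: 84688/3 ≈ 28229.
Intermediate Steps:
X = -4/3 (X = -⅓*4 = -4/3 ≈ -1.3333)
S(I) = I (S(I) = I + 0 = I)
z = -21172 (z = 158*(-134) = -21172)
S(X)*z = -4/3*(-21172) = 84688/3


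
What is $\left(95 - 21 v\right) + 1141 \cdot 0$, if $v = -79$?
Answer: $1754$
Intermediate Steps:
$\left(95 - 21 v\right) + 1141 \cdot 0 = \left(95 - -1659\right) + 1141 \cdot 0 = \left(95 + 1659\right) + 0 = 1754 + 0 = 1754$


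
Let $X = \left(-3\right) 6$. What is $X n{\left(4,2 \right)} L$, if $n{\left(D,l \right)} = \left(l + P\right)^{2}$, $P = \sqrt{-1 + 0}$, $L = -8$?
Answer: $432 + 576 i \approx 432.0 + 576.0 i$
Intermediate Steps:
$P = i$ ($P = \sqrt{-1} = i \approx 1.0 i$)
$n{\left(D,l \right)} = \left(i + l\right)^{2}$ ($n{\left(D,l \right)} = \left(l + i\right)^{2} = \left(i + l\right)^{2}$)
$X = -18$
$X n{\left(4,2 \right)} L = - 18 \left(i + 2\right)^{2} \left(-8\right) = - 18 \left(2 + i\right)^{2} \left(-8\right) = - 18 \left(- 8 \left(2 + i\right)^{2}\right) = 144 \left(2 + i\right)^{2}$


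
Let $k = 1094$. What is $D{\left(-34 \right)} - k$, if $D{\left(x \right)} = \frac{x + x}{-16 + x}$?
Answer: $- \frac{27316}{25} \approx -1092.6$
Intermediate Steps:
$D{\left(x \right)} = \frac{2 x}{-16 + x}$
$D{\left(-34 \right)} - k = 2 \left(-34\right) \frac{1}{-16 - 34} - 1094 = 2 \left(-34\right) \frac{1}{-50} - 1094 = 2 \left(-34\right) \left(- \frac{1}{50}\right) - 1094 = \frac{34}{25} - 1094 = - \frac{27316}{25}$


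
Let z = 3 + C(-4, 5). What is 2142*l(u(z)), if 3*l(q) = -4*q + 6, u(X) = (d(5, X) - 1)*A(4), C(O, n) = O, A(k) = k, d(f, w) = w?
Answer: 27132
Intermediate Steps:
z = -1 (z = 3 - 4 = -1)
u(X) = -4 + 4*X (u(X) = (X - 1)*4 = (-1 + X)*4 = -4 + 4*X)
l(q) = 2 - 4*q/3 (l(q) = (-4*q + 6)/3 = (6 - 4*q)/3 = 2 - 4*q/3)
2142*l(u(z)) = 2142*(2 - 4*(-4 + 4*(-1))/3) = 2142*(2 - 4*(-4 - 4)/3) = 2142*(2 - 4/3*(-8)) = 2142*(2 + 32/3) = 2142*(38/3) = 27132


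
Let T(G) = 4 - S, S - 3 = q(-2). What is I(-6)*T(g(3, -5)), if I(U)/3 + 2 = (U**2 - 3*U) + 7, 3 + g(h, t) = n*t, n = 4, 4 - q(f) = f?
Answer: -885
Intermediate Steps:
q(f) = 4 - f
S = 9 (S = 3 + (4 - 1*(-2)) = 3 + (4 + 2) = 3 + 6 = 9)
g(h, t) = -3 + 4*t
I(U) = 15 - 9*U + 3*U**2 (I(U) = -6 + 3*((U**2 - 3*U) + 7) = -6 + 3*(7 + U**2 - 3*U) = -6 + (21 - 9*U + 3*U**2) = 15 - 9*U + 3*U**2)
T(G) = -5 (T(G) = 4 - 1*9 = 4 - 9 = -5)
I(-6)*T(g(3, -5)) = (15 - 9*(-6) + 3*(-6)**2)*(-5) = (15 + 54 + 3*36)*(-5) = (15 + 54 + 108)*(-5) = 177*(-5) = -885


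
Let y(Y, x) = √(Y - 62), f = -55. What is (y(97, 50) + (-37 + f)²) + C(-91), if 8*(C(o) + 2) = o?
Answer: 67605/8 + √35 ≈ 8456.5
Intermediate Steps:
y(Y, x) = √(-62 + Y)
C(o) = -2 + o/8
(y(97, 50) + (-37 + f)²) + C(-91) = (√(-62 + 97) + (-37 - 55)²) + (-2 + (⅛)*(-91)) = (√35 + (-92)²) + (-2 - 91/8) = (√35 + 8464) - 107/8 = (8464 + √35) - 107/8 = 67605/8 + √35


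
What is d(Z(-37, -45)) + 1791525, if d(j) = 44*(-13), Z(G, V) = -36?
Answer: 1790953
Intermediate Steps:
d(j) = -572
d(Z(-37, -45)) + 1791525 = -572 + 1791525 = 1790953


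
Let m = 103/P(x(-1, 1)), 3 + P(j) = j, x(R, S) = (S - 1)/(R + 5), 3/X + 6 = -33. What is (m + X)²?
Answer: 1800964/1521 ≈ 1184.1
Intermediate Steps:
X = -1/13 (X = 3/(-6 - 33) = 3/(-39) = 3*(-1/39) = -1/13 ≈ -0.076923)
x(R, S) = (-1 + S)/(5 + R)
P(j) = -3 + j
m = -103/3 (m = 103/(-3 + (-1 + 1)/(5 - 1)) = 103/(-3 + 0/4) = 103/(-3 + (¼)*0) = 103/(-3 + 0) = 103/(-3) = 103*(-⅓) = -103/3 ≈ -34.333)
(m + X)² = (-103/3 - 1/13)² = (-1342/39)² = 1800964/1521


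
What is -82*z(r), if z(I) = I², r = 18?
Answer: -26568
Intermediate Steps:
-82*z(r) = -82*18² = -82*324 = -26568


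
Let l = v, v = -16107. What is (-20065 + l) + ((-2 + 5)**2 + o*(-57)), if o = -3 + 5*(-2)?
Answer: -35422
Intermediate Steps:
l = -16107
o = -13 (o = -3 - 10 = -13)
(-20065 + l) + ((-2 + 5)**2 + o*(-57)) = (-20065 - 16107) + ((-2 + 5)**2 - 13*(-57)) = -36172 + (3**2 + 741) = -36172 + (9 + 741) = -36172 + 750 = -35422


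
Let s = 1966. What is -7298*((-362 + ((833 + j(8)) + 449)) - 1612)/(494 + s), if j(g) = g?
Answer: 10146/5 ≈ 2029.2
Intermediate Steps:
-7298*((-362 + ((833 + j(8)) + 449)) - 1612)/(494 + s) = -7298*((-362 + ((833 + 8) + 449)) - 1612)/(494 + 1966) = -(-29281/5 + 89*(841 + 449)/30) = -7298/(2460/((-362 + 1290) - 1612)) = -7298/(2460/(928 - 1612)) = -7298/(2460/(-684)) = -7298/(2460*(-1/684)) = -7298/(-205/57) = -7298*(-57/205) = 10146/5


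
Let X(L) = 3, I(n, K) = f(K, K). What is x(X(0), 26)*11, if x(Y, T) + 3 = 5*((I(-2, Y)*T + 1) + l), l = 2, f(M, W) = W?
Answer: 4422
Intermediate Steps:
I(n, K) = K
x(Y, T) = 12 + 5*T*Y (x(Y, T) = -3 + 5*((Y*T + 1) + 2) = -3 + 5*((T*Y + 1) + 2) = -3 + 5*((1 + T*Y) + 2) = -3 + 5*(3 + T*Y) = -3 + (15 + 5*T*Y) = 12 + 5*T*Y)
x(X(0), 26)*11 = (12 + 5*26*3)*11 = (12 + 390)*11 = 402*11 = 4422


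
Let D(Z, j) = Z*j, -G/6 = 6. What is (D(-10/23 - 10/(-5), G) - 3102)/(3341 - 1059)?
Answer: -36321/26243 ≈ -1.3840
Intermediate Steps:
G = -36 (G = -6*6 = -36)
(D(-10/23 - 10/(-5), G) - 3102)/(3341 - 1059) = ((-10/23 - 10/(-5))*(-36) - 3102)/(3341 - 1059) = ((-10*1/23 - 10*(-⅕))*(-36) - 3102)/2282 = ((-10/23 + 2)*(-36) - 3102)*(1/2282) = ((36/23)*(-36) - 3102)*(1/2282) = (-1296/23 - 3102)*(1/2282) = -72642/23*1/2282 = -36321/26243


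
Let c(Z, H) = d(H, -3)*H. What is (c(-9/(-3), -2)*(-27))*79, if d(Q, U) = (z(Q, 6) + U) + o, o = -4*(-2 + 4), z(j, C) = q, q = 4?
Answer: -29862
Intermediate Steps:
z(j, C) = 4
o = -8 (o = -4*2 = -8)
d(Q, U) = -4 + U (d(Q, U) = (4 + U) - 8 = -4 + U)
c(Z, H) = -7*H (c(Z, H) = (-4 - 3)*H = -7*H)
(c(-9/(-3), -2)*(-27))*79 = (-7*(-2)*(-27))*79 = (14*(-27))*79 = -378*79 = -29862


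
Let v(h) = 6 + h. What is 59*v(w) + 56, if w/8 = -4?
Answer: -1478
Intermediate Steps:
w = -32 (w = 8*(-4) = -32)
59*v(w) + 56 = 59*(6 - 32) + 56 = 59*(-26) + 56 = -1534 + 56 = -1478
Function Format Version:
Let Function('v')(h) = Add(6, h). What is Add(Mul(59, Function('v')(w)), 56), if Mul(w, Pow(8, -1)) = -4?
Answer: -1478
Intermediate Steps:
w = -32 (w = Mul(8, -4) = -32)
Add(Mul(59, Function('v')(w)), 56) = Add(Mul(59, Add(6, -32)), 56) = Add(Mul(59, -26), 56) = Add(-1534, 56) = -1478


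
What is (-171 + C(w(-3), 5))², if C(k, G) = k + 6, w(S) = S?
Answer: 28224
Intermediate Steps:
C(k, G) = 6 + k
(-171 + C(w(-3), 5))² = (-171 + (6 - 3))² = (-171 + 3)² = (-168)² = 28224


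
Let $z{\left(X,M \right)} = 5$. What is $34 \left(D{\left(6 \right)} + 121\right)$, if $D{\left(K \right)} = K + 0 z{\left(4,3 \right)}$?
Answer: $4318$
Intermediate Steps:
$D{\left(K \right)} = K$ ($D{\left(K \right)} = K + 0 \cdot 5 = K + 0 = K$)
$34 \left(D{\left(6 \right)} + 121\right) = 34 \left(6 + 121\right) = 34 \cdot 127 = 4318$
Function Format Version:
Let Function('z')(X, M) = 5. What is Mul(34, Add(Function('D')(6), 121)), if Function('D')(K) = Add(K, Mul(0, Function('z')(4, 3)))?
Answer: 4318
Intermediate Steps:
Function('D')(K) = K (Function('D')(K) = Add(K, Mul(0, 5)) = Add(K, 0) = K)
Mul(34, Add(Function('D')(6), 121)) = Mul(34, Add(6, 121)) = Mul(34, 127) = 4318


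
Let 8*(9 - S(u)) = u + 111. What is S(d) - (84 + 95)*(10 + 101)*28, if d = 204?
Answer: -4450899/8 ≈ -5.5636e+5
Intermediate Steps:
S(u) = -39/8 - u/8 (S(u) = 9 - (u + 111)/8 = 9 - (111 + u)/8 = 9 + (-111/8 - u/8) = -39/8 - u/8)
S(d) - (84 + 95)*(10 + 101)*28 = (-39/8 - 1/8*204) - (84 + 95)*(10 + 101)*28 = (-39/8 - 51/2) - 179*111*28 = -243/8 - 19869*28 = -243/8 - 1*556332 = -243/8 - 556332 = -4450899/8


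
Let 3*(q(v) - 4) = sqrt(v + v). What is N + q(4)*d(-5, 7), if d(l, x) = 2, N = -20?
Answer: -12 + 4*sqrt(2)/3 ≈ -10.114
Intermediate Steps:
q(v) = 4 + sqrt(2)*sqrt(v)/3 (q(v) = 4 + sqrt(v + v)/3 = 4 + sqrt(2*v)/3 = 4 + (sqrt(2)*sqrt(v))/3 = 4 + sqrt(2)*sqrt(v)/3)
N + q(4)*d(-5, 7) = -20 + (4 + sqrt(2)*sqrt(4)/3)*2 = -20 + (4 + (1/3)*sqrt(2)*2)*2 = -20 + (4 + 2*sqrt(2)/3)*2 = -20 + (8 + 4*sqrt(2)/3) = -12 + 4*sqrt(2)/3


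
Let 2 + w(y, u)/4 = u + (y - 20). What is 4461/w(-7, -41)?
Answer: -4461/280 ≈ -15.932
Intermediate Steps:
w(y, u) = -88 + 4*u + 4*y (w(y, u) = -8 + 4*(u + (y - 20)) = -8 + 4*(u + (-20 + y)) = -8 + 4*(-20 + u + y) = -8 + (-80 + 4*u + 4*y) = -88 + 4*u + 4*y)
4461/w(-7, -41) = 4461/(-88 + 4*(-41) + 4*(-7)) = 4461/(-88 - 164 - 28) = 4461/(-280) = 4461*(-1/280) = -4461/280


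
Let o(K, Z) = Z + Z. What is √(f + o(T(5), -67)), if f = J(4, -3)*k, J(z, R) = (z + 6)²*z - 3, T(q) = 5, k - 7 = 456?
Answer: √183677 ≈ 428.58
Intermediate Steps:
k = 463 (k = 7 + 456 = 463)
J(z, R) = -3 + z*(6 + z)² (J(z, R) = (6 + z)²*z - 3 = z*(6 + z)² - 3 = -3 + z*(6 + z)²)
f = 183811 (f = (-3 + 4*(6 + 4)²)*463 = (-3 + 4*10²)*463 = (-3 + 4*100)*463 = (-3 + 400)*463 = 397*463 = 183811)
o(K, Z) = 2*Z
√(f + o(T(5), -67)) = √(183811 + 2*(-67)) = √(183811 - 134) = √183677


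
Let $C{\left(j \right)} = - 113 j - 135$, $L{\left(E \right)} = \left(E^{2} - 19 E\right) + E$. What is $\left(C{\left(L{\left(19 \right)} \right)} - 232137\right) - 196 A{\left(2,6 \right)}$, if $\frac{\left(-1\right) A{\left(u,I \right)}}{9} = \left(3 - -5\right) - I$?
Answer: $-230891$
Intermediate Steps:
$A{\left(u,I \right)} = -72 + 9 I$ ($A{\left(u,I \right)} = - 9 \left(\left(3 - -5\right) - I\right) = - 9 \left(\left(3 + 5\right) - I\right) = - 9 \left(8 - I\right) = -72 + 9 I$)
$L{\left(E \right)} = E^{2} - 18 E$
$C{\left(j \right)} = -135 - 113 j$
$\left(C{\left(L{\left(19 \right)} \right)} - 232137\right) - 196 A{\left(2,6 \right)} = \left(\left(-135 - 113 \cdot 19 \left(-18 + 19\right)\right) - 232137\right) - 196 \left(-72 + 9 \cdot 6\right) = \left(\left(-135 - 113 \cdot 19 \cdot 1\right) - 232137\right) - 196 \left(-72 + 54\right) = \left(\left(-135 - 2147\right) - 232137\right) - -3528 = \left(\left(-135 - 2147\right) - 232137\right) + 3528 = \left(-2282 - 232137\right) + 3528 = -234419 + 3528 = -230891$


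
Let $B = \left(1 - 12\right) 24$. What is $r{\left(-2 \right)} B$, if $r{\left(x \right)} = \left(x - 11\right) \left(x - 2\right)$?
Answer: $-13728$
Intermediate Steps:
$r{\left(x \right)} = \left(-11 + x\right) \left(-2 + x\right)$
$B = -264$ ($B = \left(-11\right) 24 = -264$)
$r{\left(-2 \right)} B = \left(22 + \left(-2\right)^{2} - -26\right) \left(-264\right) = \left(22 + 4 + 26\right) \left(-264\right) = 52 \left(-264\right) = -13728$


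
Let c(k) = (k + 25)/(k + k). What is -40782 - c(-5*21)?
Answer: -856430/21 ≈ -40782.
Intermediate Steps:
c(k) = (25 + k)/(2*k) (c(k) = (25 + k)/((2*k)) = (25 + k)*(1/(2*k)) = (25 + k)/(2*k))
-40782 - c(-5*21) = -40782 - (25 - 5*21)/(2*((-5*21))) = -40782 - (25 - 105)/(2*(-105)) = -40782 - (-1)*(-80)/(2*105) = -40782 - 1*8/21 = -40782 - 8/21 = -856430/21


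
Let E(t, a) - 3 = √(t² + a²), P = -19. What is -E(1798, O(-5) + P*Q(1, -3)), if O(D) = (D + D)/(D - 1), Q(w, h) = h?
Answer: -3 - 2*√7281553/3 ≈ -1802.0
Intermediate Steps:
O(D) = 2*D/(-1 + D) (O(D) = (2*D)/(-1 + D) = 2*D/(-1 + D))
E(t, a) = 3 + √(a² + t²) (E(t, a) = 3 + √(t² + a²) = 3 + √(a² + t²))
-E(1798, O(-5) + P*Q(1, -3)) = -(3 + √((2*(-5)/(-1 - 5) - 19*(-3))² + 1798²)) = -(3 + √((2*(-5)/(-6) + 57)² + 3232804)) = -(3 + √((2*(-5)*(-⅙) + 57)² + 3232804)) = -(3 + √((5/3 + 57)² + 3232804)) = -(3 + √((176/3)² + 3232804)) = -(3 + √(30976/9 + 3232804)) = -(3 + √(29126212/9)) = -(3 + 2*√7281553/3) = -3 - 2*√7281553/3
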